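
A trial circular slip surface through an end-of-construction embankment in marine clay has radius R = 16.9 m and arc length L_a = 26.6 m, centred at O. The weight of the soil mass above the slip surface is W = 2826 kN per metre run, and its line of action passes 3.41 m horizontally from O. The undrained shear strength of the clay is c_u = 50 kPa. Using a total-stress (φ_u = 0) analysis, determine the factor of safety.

FS = 2.33

Taking moments about the centre O, the resisting moment is provided by the undrained shear strength acting along the arc:
M_R = c_u·L_a·R = 50·26.60·16.9 = 22477.0 kN·m/m
M_D = W·d = 2826·3.41 = 9636.7 kN·m/m
FS = M_R / M_D = 22477.0 / 9636.7 = 2.332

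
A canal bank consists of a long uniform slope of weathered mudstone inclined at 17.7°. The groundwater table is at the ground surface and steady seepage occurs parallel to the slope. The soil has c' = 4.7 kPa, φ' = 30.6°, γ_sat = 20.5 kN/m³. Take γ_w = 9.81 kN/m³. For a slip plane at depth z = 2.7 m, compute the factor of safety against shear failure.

FS = 1.26

With seepage parallel to the slope and the water table at the surface, the effective normal stress on the slip plane uses the buoyant unit weight γ' = γ_sat − γ_w while the driving shear stress uses γ_sat:
FS = [c' + γ' z cos²β tanφ'] / [γ_sat z sinβ cosβ]
γ' = 20.5 − 9.81 = 10.69 kN/m³
Numerator = 4.7 + 10.69·2.7·cos²17.7°·tan30.6° = 4.7 + 10.69·2.7·0.9076·0.5914 = 20.192 kPa
Denominator = 20.5·2.7·sin17.7°·cos17.7° = 20.5·2.7·0.3040·0.9527 = 16.032 kPa
FS = 20.192 / 16.032 = 1.259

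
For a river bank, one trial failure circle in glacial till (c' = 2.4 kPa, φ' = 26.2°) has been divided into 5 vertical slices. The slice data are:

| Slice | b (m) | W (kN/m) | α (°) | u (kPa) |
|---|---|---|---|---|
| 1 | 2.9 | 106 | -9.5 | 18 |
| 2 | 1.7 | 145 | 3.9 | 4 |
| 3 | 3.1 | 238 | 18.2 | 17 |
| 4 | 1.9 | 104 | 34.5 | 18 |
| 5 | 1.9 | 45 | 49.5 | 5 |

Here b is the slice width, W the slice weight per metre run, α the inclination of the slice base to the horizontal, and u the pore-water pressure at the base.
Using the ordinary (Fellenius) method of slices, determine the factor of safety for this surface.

Ordinary method of slices: FS = Σ[c'·Δl_i + (W_i cosα_i − u_i·Δl_i)·tanφ'] / Σ W_i sinα_i, with Δl_i = b_i / cosα_i.
Slice 1: Δl = 2.9/cos(-9.5°) = 2.940 m; N'_1 = 106·cos(-9.5°) − 18·2.940 = 51.6; c'Δl = 7.06; W sinα = -17.5
Slice 2: Δl = 1.7/cos3.9° = 1.704 m; N'_2 = 145·cos3.9° − 4·1.704 = 137.8; c'Δl = 4.09; W sinα = 9.9
Slice 3: Δl = 3.1/cos18.2° = 3.263 m; N'_3 = 238·cos18.2° − 17·3.263 = 170.6; c'Δl = 7.83; W sinα = 74.3
Slice 4: Δl = 1.9/cos34.5° = 2.305 m; N'_4 = 104·cos34.5° − 18·2.305 = 44.2; c'Δl = 5.53; W sinα = 58.9
Slice 5: Δl = 1.9/cos49.5° = 2.926 m; N'_5 = 45·cos49.5° − 5·2.926 = 14.6; c'Δl = 7.02; W sinα = 34.2
Σc'Δl = 31.5 kN/m; ΣN' = 418.9 kN/m; ΣW sinα = 159.8 kN/m
Resisting = 31.5 + 418.9·tan26.2° = 31.5 + 206.1 = 237.7 kN/m
FS = 237.7 / 159.8 = 1.487

FS = 1.49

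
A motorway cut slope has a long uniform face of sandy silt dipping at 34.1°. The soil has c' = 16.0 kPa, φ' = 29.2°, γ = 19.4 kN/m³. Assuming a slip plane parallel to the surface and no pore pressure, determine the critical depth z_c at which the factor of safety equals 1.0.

z_c = 10.18 m

Setting FS = 1.00 in FS = [c' + γz cos²β tanφ'] / [γz sinβ cosβ] and solving for z:
z = c' / [γ cosβ (FS·sinβ − cosβ·tanφ')]
  = 16.0 / [19.4·cos34.1°·(1.00·sin34.1° − cos34.1°·tan29.2°)]
  = 16.0 / [19.4·0.8281·(1.00·0.5606 − 0.8281·0.5589)]
  = 16.0 / 1.5719 = 10.179 m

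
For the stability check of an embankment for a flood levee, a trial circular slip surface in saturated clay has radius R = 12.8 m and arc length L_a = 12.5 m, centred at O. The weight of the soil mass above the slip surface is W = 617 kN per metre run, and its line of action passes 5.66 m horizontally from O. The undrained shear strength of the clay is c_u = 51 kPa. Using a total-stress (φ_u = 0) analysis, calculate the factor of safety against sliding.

Taking moments about the centre O, the resisting moment is provided by the undrained shear strength acting along the arc:
M_R = c_u·L_a·R = 51·12.50·12.8 = 8160.0 kN·m/m
M_D = W·d = 617·5.66 = 3492.2 kN·m/m
FS = M_R / M_D = 8160.0 / 3492.2 = 2.337

FS = 2.34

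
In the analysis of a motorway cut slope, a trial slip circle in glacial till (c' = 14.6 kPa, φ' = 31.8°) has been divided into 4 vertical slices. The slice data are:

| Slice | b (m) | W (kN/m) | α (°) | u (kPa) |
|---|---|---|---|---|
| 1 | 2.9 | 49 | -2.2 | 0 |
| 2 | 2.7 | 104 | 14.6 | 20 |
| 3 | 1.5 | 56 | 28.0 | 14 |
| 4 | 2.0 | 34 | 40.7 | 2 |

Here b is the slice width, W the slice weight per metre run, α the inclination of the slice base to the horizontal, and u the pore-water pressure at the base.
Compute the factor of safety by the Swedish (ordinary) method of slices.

Ordinary method of slices: FS = Σ[c'·Δl_i + (W_i cosα_i − u_i·Δl_i)·tanφ'] / Σ W_i sinα_i, with Δl_i = b_i / cosα_i.
Slice 1: Δl = 2.9/cos(-2.2°) = 2.902 m; N'_1 = 49·cos(-2.2°) − 0·2.902 = 49.0; c'Δl = 42.37; W sinα = -1.9
Slice 2: Δl = 2.7/cos14.6° = 2.790 m; N'_2 = 104·cos14.6° − 20·2.790 = 44.8; c'Δl = 40.74; W sinα = 26.2
Slice 3: Δl = 1.5/cos28.0° = 1.699 m; N'_3 = 56·cos28.0° − 14·1.699 = 25.7; c'Δl = 24.80; W sinα = 26.3
Slice 4: Δl = 2.0/cos40.7° = 2.638 m; N'_4 = 34·cos40.7° − 2·2.638 = 20.5; c'Δl = 38.52; W sinα = 22.2
Σc'Δl = 146.4 kN/m; ΣN' = 140.0 kN/m; ΣW sinα = 72.8 kN/m
Resisting = 146.4 + 140.0·tan31.8° = 146.4 + 86.8 = 233.2 kN/m
FS = 233.2 / 72.8 = 3.204

FS = 3.20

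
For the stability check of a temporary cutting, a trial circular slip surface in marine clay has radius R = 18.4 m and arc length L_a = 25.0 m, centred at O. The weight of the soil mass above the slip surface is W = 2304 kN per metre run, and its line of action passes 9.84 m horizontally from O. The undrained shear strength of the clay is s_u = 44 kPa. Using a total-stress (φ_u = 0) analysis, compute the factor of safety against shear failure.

FS = 0.89

Taking moments about the centre O, the resisting moment is provided by the undrained shear strength acting along the arc:
M_R = s_u·L_a·R = 44·25.00·18.4 = 20240.0 kN·m/m
M_D = W·d = 2304·9.84 = 22671.4 kN·m/m
FS = M_R / M_D = 20240.0 / 22671.4 = 0.893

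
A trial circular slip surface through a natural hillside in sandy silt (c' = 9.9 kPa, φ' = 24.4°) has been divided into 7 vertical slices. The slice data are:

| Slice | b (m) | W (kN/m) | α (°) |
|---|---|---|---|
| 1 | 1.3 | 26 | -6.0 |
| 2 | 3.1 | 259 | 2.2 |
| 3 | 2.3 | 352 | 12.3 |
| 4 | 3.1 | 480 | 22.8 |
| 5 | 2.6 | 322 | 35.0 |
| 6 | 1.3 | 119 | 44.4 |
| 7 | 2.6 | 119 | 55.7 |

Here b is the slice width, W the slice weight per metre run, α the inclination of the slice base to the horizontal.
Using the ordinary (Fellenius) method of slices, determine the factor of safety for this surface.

FS = 1.37

Ordinary method of slices: FS = Σ[c'·Δl_i + (W_i cosα_i)·tanφ'] / Σ W_i sinα_i, with Δl_i = b_i / cosα_i.
Slice 1: Δl = 1.3/cos(-6.0°) = 1.307 m; N'_1 = 26·cos(-6.0°) = 25.9; c'Δl = 12.94; W sinα = -2.7
Slice 2: Δl = 3.1/cos2.2° = 3.102 m; N'_2 = 259·cos2.2° = 258.8; c'Δl = 30.71; W sinα = 9.9
Slice 3: Δl = 2.3/cos12.3° = 2.354 m; N'_3 = 352·cos12.3° = 343.9; c'Δl = 23.30; W sinα = 75.0
Slice 4: Δl = 3.1/cos22.8° = 3.363 m; N'_4 = 480·cos22.8° = 442.5; c'Δl = 33.29; W sinα = 186.0
Slice 5: Δl = 2.6/cos35.0° = 3.174 m; N'_5 = 322·cos35.0° = 263.8; c'Δl = 31.42; W sinα = 184.7
Slice 6: Δl = 1.3/cos44.4° = 1.820 m; N'_6 = 119·cos44.4° = 85.0; c'Δl = 18.01; W sinα = 83.3
Slice 7: Δl = 2.6/cos55.7° = 4.614 m; N'_7 = 119·cos55.7° = 67.1; c'Δl = 45.68; W sinα = 98.3
Σc'Δl = 195.4 kN/m; ΣN' = 1486.9 kN/m; ΣW sinα = 634.5 kN/m
Resisting = 195.4 + 1486.9·tan24.4° = 195.4 + 674.5 = 869.9 kN/m
FS = 869.9 / 634.5 = 1.371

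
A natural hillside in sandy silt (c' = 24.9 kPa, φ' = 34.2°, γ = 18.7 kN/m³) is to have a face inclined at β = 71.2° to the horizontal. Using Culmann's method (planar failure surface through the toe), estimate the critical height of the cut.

H_c = 20.71 m

Culmann's analysis gives the critical failure plane at α_cr = (β + φ')/2 = (71.2 + 34.2)/2 = 52.7°, and the critical height
H_c = (4c'/γ) · sinβ cosφ' / [1 − cos(β − φ')]
    = (4·24.9/18.7) · sin71.2°·cos34.2° / [1 − cos(37.0°)]
    = 5.326 · 0.9466·0.8271 / [1 − 0.7986]
    = 5.326 · 0.7830 / 0.2014
    = 20.71 m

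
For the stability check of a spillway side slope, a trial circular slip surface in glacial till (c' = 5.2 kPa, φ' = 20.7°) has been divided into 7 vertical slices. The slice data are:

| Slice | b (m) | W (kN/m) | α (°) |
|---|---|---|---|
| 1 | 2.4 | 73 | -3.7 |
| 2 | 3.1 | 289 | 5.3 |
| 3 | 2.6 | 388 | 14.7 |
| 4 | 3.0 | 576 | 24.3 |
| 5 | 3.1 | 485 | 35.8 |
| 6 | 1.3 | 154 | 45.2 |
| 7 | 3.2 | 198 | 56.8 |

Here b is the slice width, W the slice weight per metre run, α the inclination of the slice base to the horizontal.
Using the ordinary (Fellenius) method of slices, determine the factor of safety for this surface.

Ordinary method of slices: FS = Σ[c'·Δl_i + (W_i cosα_i)·tanφ'] / Σ W_i sinα_i, with Δl_i = b_i / cosα_i.
Slice 1: Δl = 2.4/cos(-3.7°) = 2.405 m; N'_1 = 73·cos(-3.7°) = 72.8; c'Δl = 12.51; W sinα = -4.7
Slice 2: Δl = 3.1/cos5.3° = 3.113 m; N'_2 = 289·cos5.3° = 287.8; c'Δl = 16.19; W sinα = 26.7
Slice 3: Δl = 2.6/cos14.7° = 2.688 m; N'_3 = 388·cos14.7° = 375.3; c'Δl = 13.98; W sinα = 98.5
Slice 4: Δl = 3.0/cos24.3° = 3.292 m; N'_4 = 576·cos24.3° = 525.0; c'Δl = 17.12; W sinα = 237.0
Slice 5: Δl = 3.1/cos35.8° = 3.822 m; N'_5 = 485·cos35.8° = 393.4; c'Δl = 19.88; W sinα = 283.7
Slice 6: Δl = 1.3/cos45.2° = 1.845 m; N'_6 = 154·cos45.2° = 108.5; c'Δl = 9.59; W sinα = 109.3
Slice 7: Δl = 3.2/cos56.8° = 5.844 m; N'_7 = 198·cos56.8° = 108.4; c'Δl = 30.39; W sinα = 165.7
Σc'Δl = 119.6 kN/m; ΣN' = 1871.2 kN/m; ΣW sinα = 916.1 kN/m
Resisting = 119.6 + 1871.2·tan20.7° = 119.6 + 707.1 = 826.7 kN/m
FS = 826.7 / 916.1 = 0.902

FS = 0.90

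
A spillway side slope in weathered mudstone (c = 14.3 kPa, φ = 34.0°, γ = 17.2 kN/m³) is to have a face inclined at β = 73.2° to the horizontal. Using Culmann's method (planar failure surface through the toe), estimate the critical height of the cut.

H_c = 11.73 m

Culmann's analysis gives the critical failure plane at α_cr = (β + φ)/2 = (73.2 + 34.0)/2 = 53.6°, and the critical height
H_c = (4c/γ) · sinβ cosφ / [1 − cos(β − φ)]
    = (4·14.3/17.2) · sin73.2°·cos34.0° / [1 − cos(39.2°)]
    = 3.326 · 0.9573·0.8290 / [1 − 0.7749]
    = 3.326 · 0.7937 / 0.2251
    = 11.73 m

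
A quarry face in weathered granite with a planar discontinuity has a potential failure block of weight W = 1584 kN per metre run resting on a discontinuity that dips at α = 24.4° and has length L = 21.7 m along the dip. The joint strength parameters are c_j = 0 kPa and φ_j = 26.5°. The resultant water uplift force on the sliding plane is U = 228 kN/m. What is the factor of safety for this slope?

FS = 0.93

Resolving the block weight along and normal to the plane and applying the Mohr–Coulomb strength on the joint:
N' = W cosα − U = 1584·cos24.4° − 228 = 1214.5 kN/m
Driving force T = W sinα = 1584·sin24.4° = 654.4 kN/m
Resisting force R = c_j·L + N'·tanφ_j = 0·21.7 + 1214.5·tan26.5° = 0.0 + 605.5 = 605.5 kN/m
FS = R / T = 605.5 / 654.4 = 0.925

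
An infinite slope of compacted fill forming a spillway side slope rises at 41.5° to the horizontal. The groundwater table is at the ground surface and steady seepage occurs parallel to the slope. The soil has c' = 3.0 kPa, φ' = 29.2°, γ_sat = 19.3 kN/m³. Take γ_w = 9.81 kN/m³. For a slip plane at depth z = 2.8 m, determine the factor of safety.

FS = 0.42

With seepage parallel to the slope and the water table at the surface, the effective normal stress on the slip plane uses the buoyant unit weight γ' = γ_sat − γ_w while the driving shear stress uses γ_sat:
FS = [c' + γ' z cos²β tanφ'] / [γ_sat z sinβ cosβ]
γ' = 19.3 − 9.81 = 9.49 kN/m³
Numerator = 3.0 + 9.49·2.8·cos²41.5°·tan29.2° = 3.0 + 9.49·2.8·0.5609·0.5589 = 11.330 kPa
Denominator = 19.3·2.8·sin41.5°·cos41.5° = 19.3·2.8·0.6626·0.7490 = 26.819 kPa
FS = 11.330 / 26.819 = 0.422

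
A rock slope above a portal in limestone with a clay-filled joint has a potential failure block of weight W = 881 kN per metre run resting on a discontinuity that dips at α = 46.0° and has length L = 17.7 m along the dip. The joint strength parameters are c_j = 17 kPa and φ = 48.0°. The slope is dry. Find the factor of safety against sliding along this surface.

Resolving the block weight along and normal to the plane and applying the Mohr–Coulomb strength on the joint:
N' = W cosα = 881·cos46.0° = 612.0 kN/m
Driving force T = W sinα = 881·sin46.0° = 633.7 kN/m
Resisting force R = c_j·L + N'·tanφ = 17·17.7 + 612.0·tan48.0° = 300.9 + 679.7 = 980.6 kN/m
FS = R / T = 980.6 / 633.7 = 1.547

FS = 1.55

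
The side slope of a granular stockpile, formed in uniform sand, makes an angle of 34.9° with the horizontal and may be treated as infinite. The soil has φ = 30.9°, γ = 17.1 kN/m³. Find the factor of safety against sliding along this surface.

For a dry cohesionless infinite slope the factor of safety is FS = tanφ / tanβ.
FS = tan30.9° / tan34.9° = 0.5985 / 0.6976 = 0.858

FS = 0.86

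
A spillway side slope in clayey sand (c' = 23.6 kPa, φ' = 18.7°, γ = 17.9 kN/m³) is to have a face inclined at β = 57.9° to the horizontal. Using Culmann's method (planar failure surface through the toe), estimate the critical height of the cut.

Culmann's analysis gives the critical failure plane at α_cr = (β + φ')/2 = (57.9 + 18.7)/2 = 38.3°, and the critical height
H_c = (4c'/γ) · sinβ cosφ' / [1 − cos(β − φ')]
    = (4·23.6/17.9) · sin57.9°·cos18.7° / [1 − cos(39.2°)]
    = 5.274 · 0.8471·0.9472 / [1 − 0.7749]
    = 5.274 · 0.8024 / 0.2251
    = 18.80 m

H_c = 18.80 m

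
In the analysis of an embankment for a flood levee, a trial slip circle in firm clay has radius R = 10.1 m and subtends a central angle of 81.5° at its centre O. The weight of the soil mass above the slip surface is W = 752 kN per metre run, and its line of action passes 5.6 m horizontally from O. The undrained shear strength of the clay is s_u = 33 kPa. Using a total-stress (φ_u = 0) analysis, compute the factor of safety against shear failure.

Taking moments about the centre O, the resisting moment is provided by the undrained shear strength acting along the arc:
Arc length L_a = R·θ = 10.1·(81.5°·π/180) = 10.1·1.4224 = 14.37 m
M_R = s_u·L_a·R = 33·14.37·10.1 = 4788.4 kN·m/m
M_D = W·d = 752·5.6 = 4211.2 kN·m/m
FS = M_R / M_D = 4788.4 / 4211.2 = 1.137

FS = 1.14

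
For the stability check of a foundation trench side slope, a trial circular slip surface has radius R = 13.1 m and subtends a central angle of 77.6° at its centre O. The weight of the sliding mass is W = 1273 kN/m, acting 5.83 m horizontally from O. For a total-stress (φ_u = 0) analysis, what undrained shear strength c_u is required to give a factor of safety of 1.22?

c_u = 39.0 kPa

FS = c_u·L_a·R / (W·d), so c_u = FS·W·d / (L_a·R).
Arc length L_a = R·θ = 13.1·(77.6°·π/180) = 13.1·1.3544 = 17.74 m
c_u = 1.22·1273·5.83 / (17.74·13.1) = 9054.3 / 232.42 = 38.96 kPa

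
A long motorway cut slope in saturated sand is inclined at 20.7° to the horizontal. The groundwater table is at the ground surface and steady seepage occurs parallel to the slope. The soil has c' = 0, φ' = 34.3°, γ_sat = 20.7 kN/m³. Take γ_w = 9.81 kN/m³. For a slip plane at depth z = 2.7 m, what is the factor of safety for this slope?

With seepage parallel to the slope and the water table at the surface, the effective normal stress on the slip plane uses the buoyant unit weight γ' = γ_sat − γ_w while the driving shear stress uses γ_sat:
FS = [c' + γ' z cos²β tanφ'] / [γ_sat z sinβ cosβ]
(For c' = 0 this reduces to FS = (γ'/γ_sat)·tanφ'/tanβ.)
γ' = 20.7 − 9.81 = 10.89 kN/m³
Numerator = 0.0 + 10.89·2.7·cos²20.7°·tan34.3° = 0.0 + 10.89·2.7·0.8751·0.6822 = 17.551 kPa
Denominator = 20.7·2.7·sin20.7°·cos20.7° = 20.7·2.7·0.3535·0.9354 = 18.480 kPa
FS = 17.551 / 18.480 = 0.950

FS = 0.95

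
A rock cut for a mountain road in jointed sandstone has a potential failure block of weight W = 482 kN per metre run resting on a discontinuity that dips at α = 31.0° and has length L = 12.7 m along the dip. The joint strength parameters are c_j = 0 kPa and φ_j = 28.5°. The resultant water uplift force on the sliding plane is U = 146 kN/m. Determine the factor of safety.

FS = 0.58

Resolving the block weight along and normal to the plane and applying the Mohr–Coulomb strength on the joint:
N' = W cosα − U = 482·cos31.0° − 146 = 267.2 kN/m
Driving force T = W sinα = 482·sin31.0° = 248.2 kN/m
Resisting force R = c_j·L + N'·tanφ_j = 0·12.7 + 267.2·tan28.5° = 0.0 + 145.1 = 145.1 kN/m
FS = R / T = 145.1 / 248.2 = 0.584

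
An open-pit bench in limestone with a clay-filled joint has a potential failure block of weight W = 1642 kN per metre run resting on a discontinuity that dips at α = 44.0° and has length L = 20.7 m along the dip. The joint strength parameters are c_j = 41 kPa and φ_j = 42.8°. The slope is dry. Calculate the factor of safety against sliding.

Resolving the block weight along and normal to the plane and applying the Mohr–Coulomb strength on the joint:
N' = W cosα = 1642·cos44.0° = 1181.2 kN/m
Driving force T = W sinα = 1642·sin44.0° = 1140.6 kN/m
Resisting force R = c_j·L + N'·tanφ_j = 41·20.7 + 1181.2·tan42.8° = 848.7 + 1093.8 = 1942.5 kN/m
FS = R / T = 1942.5 / 1140.6 = 1.703

FS = 1.70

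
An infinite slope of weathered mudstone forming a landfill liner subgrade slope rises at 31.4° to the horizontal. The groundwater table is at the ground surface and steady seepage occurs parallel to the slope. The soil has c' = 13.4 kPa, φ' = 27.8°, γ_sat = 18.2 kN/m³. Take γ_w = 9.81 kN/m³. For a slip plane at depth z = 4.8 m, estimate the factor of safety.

FS = 0.74

With seepage parallel to the slope and the water table at the surface, the effective normal stress on the slip plane uses the buoyant unit weight γ' = γ_sat − γ_w while the driving shear stress uses γ_sat:
FS = [c' + γ' z cos²β tanφ'] / [γ_sat z sinβ cosβ]
γ' = 18.2 − 9.81 = 8.39 kN/m³
Numerator = 13.4 + 8.39·4.8·cos²31.4°·tan27.8° = 13.4 + 8.39·4.8·0.7285·0.5272 = 28.869 kPa
Denominator = 18.2·4.8·sin31.4°·cos31.4° = 18.2·4.8·0.5210·0.8536 = 38.850 kPa
FS = 28.869 / 38.850 = 0.743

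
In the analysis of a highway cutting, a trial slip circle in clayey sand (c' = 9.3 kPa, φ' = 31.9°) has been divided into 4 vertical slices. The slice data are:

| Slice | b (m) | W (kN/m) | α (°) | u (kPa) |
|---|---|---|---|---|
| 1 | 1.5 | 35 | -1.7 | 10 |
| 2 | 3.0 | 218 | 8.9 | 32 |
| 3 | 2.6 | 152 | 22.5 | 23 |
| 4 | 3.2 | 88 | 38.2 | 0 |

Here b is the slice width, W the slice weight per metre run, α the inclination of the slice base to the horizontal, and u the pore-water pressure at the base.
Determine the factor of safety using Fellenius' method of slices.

Ordinary method of slices: FS = Σ[c'·Δl_i + (W_i cosα_i − u_i·Δl_i)·tanφ'] / Σ W_i sinα_i, with Δl_i = b_i / cosα_i.
Slice 1: Δl = 1.5/cos(-1.7°) = 1.501 m; N'_1 = 35·cos(-1.7°) − 10·1.501 = 20.0; c'Δl = 13.96; W sinα = -1.0
Slice 2: Δl = 3.0/cos8.9° = 3.037 m; N'_2 = 218·cos8.9° − 32·3.037 = 118.2; c'Δl = 28.24; W sinα = 33.7
Slice 3: Δl = 2.6/cos22.5° = 2.814 m; N'_3 = 152·cos22.5° − 23·2.814 = 75.7; c'Δl = 26.17; W sinα = 58.2
Slice 4: Δl = 3.2/cos38.2° = 4.072 m; N'_4 = 88·cos38.2° − 0·4.072 = 69.2; c'Δl = 37.87; W sinα = 54.4
Σc'Δl = 106.2 kN/m; ΣN' = 283.0 kN/m; ΣW sinα = 145.3 kN/m
Resisting = 106.2 + 283.0·tan31.9° = 106.2 + 176.2 = 282.4 kN/m
FS = 282.4 / 145.3 = 1.944

FS = 1.94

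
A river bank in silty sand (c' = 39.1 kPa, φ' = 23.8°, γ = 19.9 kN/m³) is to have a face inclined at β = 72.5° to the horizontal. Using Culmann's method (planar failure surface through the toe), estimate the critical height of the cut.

Culmann's analysis gives the critical failure plane at α_cr = (β + φ')/2 = (72.5 + 23.8)/2 = 48.1°, and the critical height
H_c = (4c'/γ) · sinβ cosφ' / [1 − cos(β − φ')]
    = (4·39.1/19.9) · sin72.5°·cos23.8° / [1 − cos(48.7°)]
    = 7.859 · 0.9537·0.9150 / [1 − 0.6600]
    = 7.859 · 0.8726 / 0.3400
    = 20.17 m

H_c = 20.17 m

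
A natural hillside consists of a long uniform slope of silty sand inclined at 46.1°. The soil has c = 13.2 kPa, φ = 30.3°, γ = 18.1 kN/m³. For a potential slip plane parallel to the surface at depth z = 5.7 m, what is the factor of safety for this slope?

For an infinite slope with a slip plane parallel to the surface (no pore pressure): FS = [c + γz cos²β tanφ] / [γz sinβ cosβ].
γz = 18.1·5.7 = 103.17 kN/m²
Numerator = 13.2 + 103.17·cos²46.1°·tan30.3° = 13.2 + 103.17·0.4808·0.5844 = 42.187 kPa
Denominator = 103.17·sin46.1°·cos46.1° = 103.17·0.7206·0.6934 = 51.547 kPa
FS = 42.187 / 51.547 = 0.818

FS = 0.82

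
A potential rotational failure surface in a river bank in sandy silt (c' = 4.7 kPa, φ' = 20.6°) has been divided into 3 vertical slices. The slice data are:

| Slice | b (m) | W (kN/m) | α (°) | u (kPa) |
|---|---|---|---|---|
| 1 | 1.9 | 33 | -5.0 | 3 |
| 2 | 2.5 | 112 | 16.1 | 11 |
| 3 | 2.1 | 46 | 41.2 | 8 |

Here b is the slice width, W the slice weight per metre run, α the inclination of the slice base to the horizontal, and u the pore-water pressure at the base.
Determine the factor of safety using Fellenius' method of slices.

Ordinary method of slices: FS = Σ[c'·Δl_i + (W_i cosα_i − u_i·Δl_i)·tanφ'] / Σ W_i sinα_i, with Δl_i = b_i / cosα_i.
Slice 1: Δl = 1.9/cos(-5.0°) = 1.907 m; N'_1 = 33·cos(-5.0°) − 3·1.907 = 27.2; c'Δl = 8.96; W sinα = -2.9
Slice 2: Δl = 2.5/cos16.1° = 2.602 m; N'_2 = 112·cos16.1° − 11·2.602 = 79.0; c'Δl = 12.23; W sinα = 31.1
Slice 3: Δl = 2.1/cos41.2° = 2.791 m; N'_3 = 46·cos41.2° − 8·2.791 = 12.3; c'Δl = 13.12; W sinα = 30.3
Σc'Δl = 34.3 kN/m; ΣN' = 118.4 kN/m; ΣW sinα = 58.5 kN/m
Resisting = 34.3 + 118.4·tan20.6° = 34.3 + 44.5 = 78.8 kN/m
FS = 78.8 / 58.5 = 1.348

FS = 1.35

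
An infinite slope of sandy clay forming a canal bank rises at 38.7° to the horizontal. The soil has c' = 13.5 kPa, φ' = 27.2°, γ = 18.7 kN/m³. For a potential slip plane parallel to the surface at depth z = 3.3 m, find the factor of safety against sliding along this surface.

For an infinite slope with a slip plane parallel to the surface (no pore pressure): FS = [c' + γz cos²β tanφ'] / [γz sinβ cosβ].
γz = 18.7·3.3 = 61.71 kN/m²
Numerator = 13.5 + 61.71·cos²38.7°·tan27.2° = 13.5 + 61.71·0.6091·0.5139 = 32.816 kPa
Denominator = 61.71·sin38.7°·cos38.7° = 61.71·0.6252·0.7804 = 30.112 kPa
FS = 32.816 / 30.112 = 1.090

FS = 1.09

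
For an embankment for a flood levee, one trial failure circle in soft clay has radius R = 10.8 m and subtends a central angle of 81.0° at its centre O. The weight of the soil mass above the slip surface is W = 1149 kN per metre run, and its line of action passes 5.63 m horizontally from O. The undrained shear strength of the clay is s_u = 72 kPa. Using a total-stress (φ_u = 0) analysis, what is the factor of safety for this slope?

Taking moments about the centre O, the resisting moment is provided by the undrained shear strength acting along the arc:
Arc length L_a = R·θ = 10.8·(81.0°·π/180) = 10.8·1.4137 = 15.27 m
M_R = s_u·L_a·R = 72·15.27·10.8 = 11872.5 kN·m/m
M_D = W·d = 1149·5.63 = 6468.9 kN·m/m
FS = M_R / M_D = 11872.5 / 6468.9 = 1.835

FS = 1.84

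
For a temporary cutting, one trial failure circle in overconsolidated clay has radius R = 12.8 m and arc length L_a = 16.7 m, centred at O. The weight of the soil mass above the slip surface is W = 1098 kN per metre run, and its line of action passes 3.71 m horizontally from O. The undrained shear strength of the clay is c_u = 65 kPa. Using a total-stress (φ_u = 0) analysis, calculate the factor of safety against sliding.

FS = 3.41

Taking moments about the centre O, the resisting moment is provided by the undrained shear strength acting along the arc:
M_R = c_u·L_a·R = 65·16.70·12.8 = 13894.4 kN·m/m
M_D = W·d = 1098·3.71 = 4073.6 kN·m/m
FS = M_R / M_D = 13894.4 / 4073.6 = 3.411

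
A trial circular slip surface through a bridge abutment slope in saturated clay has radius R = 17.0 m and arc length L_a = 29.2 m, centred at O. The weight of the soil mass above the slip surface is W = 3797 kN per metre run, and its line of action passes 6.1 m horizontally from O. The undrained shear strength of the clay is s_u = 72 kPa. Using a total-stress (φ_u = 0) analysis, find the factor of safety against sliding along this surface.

Taking moments about the centre O, the resisting moment is provided by the undrained shear strength acting along the arc:
M_R = s_u·L_a·R = 72·29.20·17.0 = 35740.8 kN·m/m
M_D = W·d = 3797·6.1 = 23161.7 kN·m/m
FS = M_R / M_D = 35740.8 / 23161.7 = 1.543

FS = 1.54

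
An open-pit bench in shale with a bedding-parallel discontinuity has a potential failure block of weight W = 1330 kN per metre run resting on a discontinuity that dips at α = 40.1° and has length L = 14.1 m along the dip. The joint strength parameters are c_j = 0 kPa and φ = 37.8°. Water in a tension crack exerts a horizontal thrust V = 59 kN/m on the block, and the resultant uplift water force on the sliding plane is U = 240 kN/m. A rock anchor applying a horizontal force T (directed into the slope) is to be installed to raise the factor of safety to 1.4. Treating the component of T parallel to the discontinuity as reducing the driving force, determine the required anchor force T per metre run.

Resolving forces along and normal to the sliding plane, with the horizontal anchor force T adding T·sinα to the effective normal force and T·cosα acting up the plane against the driving force:
FS = [c_jL + (W cosα − U − V sinα + T sinα) tanφ] / [W sinα + V cosα − T cosα]
Without the anchor: N' = 739.3 kN/m, driving T_d = 901.8 kN/m, resisting R = 0·14.1 + 739.3·tan37.8° = 573.5 kN/m, FS = 0.64.
Setting FS = 1.4 and solving for T:
1.4·(901.8 − T cos40.1°) = 573.5 + T sin40.1°·tan37.8°
T·(sin40.1°·tan37.8° + 1.4·cos40.1°) = 1.4·901.8 − 573.5
T·(0.6441·0.7757 + 1.4·0.7649) = 1262.5 − 573.5 = 689.0
T·1.5705 = 689.0
T = 438.7 kN/m

T = 439 kN/m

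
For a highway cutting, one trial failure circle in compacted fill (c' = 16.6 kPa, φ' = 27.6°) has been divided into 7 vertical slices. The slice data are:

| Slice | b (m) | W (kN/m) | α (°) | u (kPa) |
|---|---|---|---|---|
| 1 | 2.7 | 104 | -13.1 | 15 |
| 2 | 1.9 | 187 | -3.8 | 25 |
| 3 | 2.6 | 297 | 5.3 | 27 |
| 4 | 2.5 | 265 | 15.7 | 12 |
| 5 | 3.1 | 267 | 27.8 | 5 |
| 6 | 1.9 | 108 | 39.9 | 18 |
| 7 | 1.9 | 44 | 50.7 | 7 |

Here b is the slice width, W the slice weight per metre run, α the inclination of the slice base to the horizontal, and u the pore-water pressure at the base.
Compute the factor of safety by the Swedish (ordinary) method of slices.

FS = 2.71

Ordinary method of slices: FS = Σ[c'·Δl_i + (W_i cosα_i − u_i·Δl_i)·tanφ'] / Σ W_i sinα_i, with Δl_i = b_i / cosα_i.
Slice 1: Δl = 2.7/cos(-13.1°) = 2.772 m; N'_1 = 104·cos(-13.1°) − 15·2.772 = 59.7; c'Δl = 46.02; W sinα = -23.6
Slice 2: Δl = 1.9/cos(-3.8°) = 1.904 m; N'_2 = 187·cos(-3.8°) − 25·1.904 = 139.0; c'Δl = 31.61; W sinα = -12.4
Slice 3: Δl = 2.6/cos5.3° = 2.611 m; N'_3 = 297·cos5.3° − 27·2.611 = 225.2; c'Δl = 43.35; W sinα = 27.4
Slice 4: Δl = 2.5/cos15.7° = 2.597 m; N'_4 = 265·cos15.7° − 12·2.597 = 224.0; c'Δl = 43.11; W sinα = 71.7
Slice 5: Δl = 3.1/cos27.8° = 3.504 m; N'_5 = 267·cos27.8° − 5·3.504 = 218.7; c'Δl = 58.17; W sinα = 124.5
Slice 6: Δl = 1.9/cos39.9° = 2.477 m; N'_6 = 108·cos39.9° − 18·2.477 = 38.3; c'Δl = 41.11; W sinα = 69.3
Slice 7: Δl = 1.9/cos50.7° = 3.000 m; N'_7 = 44·cos50.7° − 7·3.000 = 6.9; c'Δl = 49.80; W sinα = 34.0
Σc'Δl = 313.2 kN/m; ΣN' = 911.7 kN/m; ΣW sinα = 291.0 kN/m
Resisting = 313.2 + 911.7·tan27.6° = 313.2 + 476.6 = 789.8 kN/m
FS = 789.8 / 291.0 = 2.714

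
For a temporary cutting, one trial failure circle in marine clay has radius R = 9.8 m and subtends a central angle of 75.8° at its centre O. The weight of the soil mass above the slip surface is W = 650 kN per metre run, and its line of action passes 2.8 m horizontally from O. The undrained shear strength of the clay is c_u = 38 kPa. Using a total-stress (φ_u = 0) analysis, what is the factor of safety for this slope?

FS = 2.65

Taking moments about the centre O, the resisting moment is provided by the undrained shear strength acting along the arc:
Arc length L_a = R·θ = 9.8·(75.8°·π/180) = 9.8·1.3230 = 12.97 m
M_R = c_u·L_a·R = 38·12.97·9.8 = 4828.2 kN·m/m
M_D = W·d = 650·2.8 = 1820.0 kN·m/m
FS = M_R / M_D = 4828.2 / 1820.0 = 2.653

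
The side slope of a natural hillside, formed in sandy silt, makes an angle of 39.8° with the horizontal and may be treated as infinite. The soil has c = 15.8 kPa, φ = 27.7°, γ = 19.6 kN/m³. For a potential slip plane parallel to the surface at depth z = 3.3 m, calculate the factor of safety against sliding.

FS = 1.13

For an infinite slope with a slip plane parallel to the surface (no pore pressure): FS = [c + γz cos²β tanφ] / [γz sinβ cosβ].
γz = 19.6·3.3 = 64.68 kN/m²
Numerator = 15.8 + 64.68·cos²39.8°·tan27.7° = 15.8 + 64.68·0.5903·0.5250 = 35.844 kPa
Denominator = 64.68·sin39.8°·cos39.8° = 64.68·0.6401·0.7683 = 31.809 kPa
FS = 35.844 / 31.809 = 1.127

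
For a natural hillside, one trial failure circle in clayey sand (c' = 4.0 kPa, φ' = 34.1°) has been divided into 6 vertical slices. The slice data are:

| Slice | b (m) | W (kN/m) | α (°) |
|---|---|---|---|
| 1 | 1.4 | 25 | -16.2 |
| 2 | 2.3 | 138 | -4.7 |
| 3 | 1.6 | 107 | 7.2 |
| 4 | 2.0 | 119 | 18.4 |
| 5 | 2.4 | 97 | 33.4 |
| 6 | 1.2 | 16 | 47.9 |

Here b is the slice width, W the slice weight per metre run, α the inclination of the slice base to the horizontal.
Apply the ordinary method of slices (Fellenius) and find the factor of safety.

FS = 3.76

Ordinary method of slices: FS = Σ[c'·Δl_i + (W_i cosα_i)·tanφ'] / Σ W_i sinα_i, with Δl_i = b_i / cosα_i.
Slice 1: Δl = 1.4/cos(-16.2°) = 1.458 m; N'_1 = 25·cos(-16.2°) = 24.0; c'Δl = 5.83; W sinα = -7.0
Slice 2: Δl = 2.3/cos(-4.7°) = 2.308 m; N'_2 = 138·cos(-4.7°) = 137.5; c'Δl = 9.23; W sinα = -11.3
Slice 3: Δl = 1.6/cos7.2° = 1.613 m; N'_3 = 107·cos7.2° = 106.2; c'Δl = 6.45; W sinα = 13.4
Slice 4: Δl = 2.0/cos18.4° = 2.108 m; N'_4 = 119·cos18.4° = 112.9; c'Δl = 8.43; W sinα = 37.6
Slice 5: Δl = 2.4/cos33.4° = 2.875 m; N'_5 = 97·cos33.4° = 81.0; c'Δl = 11.50; W sinα = 53.4
Slice 6: Δl = 1.2/cos47.9° = 1.790 m; N'_6 = 16·cos47.9° = 10.7; c'Δl = 7.16; W sinα = 11.9
Σc'Δl = 48.6 kN/m; ΣN' = 472.3 kN/m; ΣW sinα = 98.0 kN/m
Resisting = 48.6 + 472.3·tan34.1° = 48.6 + 319.8 = 368.4 kN/m
FS = 368.4 / 98.0 = 3.761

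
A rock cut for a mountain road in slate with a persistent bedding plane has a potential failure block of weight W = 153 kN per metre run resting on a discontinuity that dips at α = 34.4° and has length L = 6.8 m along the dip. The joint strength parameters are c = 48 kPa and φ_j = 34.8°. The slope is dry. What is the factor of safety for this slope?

FS = 4.79

Resolving the block weight along and normal to the plane and applying the Mohr–Coulomb strength on the joint:
N' = W cosα = 153·cos34.4° = 126.2 kN/m
Driving force T = W sinα = 153·sin34.4° = 86.4 kN/m
Resisting force R = c·L + N'·tanφ_j = 48·6.8 + 126.2·tan34.8° = 326.4 + 87.7 = 414.1 kN/m
FS = R / T = 414.1 / 86.4 = 4.791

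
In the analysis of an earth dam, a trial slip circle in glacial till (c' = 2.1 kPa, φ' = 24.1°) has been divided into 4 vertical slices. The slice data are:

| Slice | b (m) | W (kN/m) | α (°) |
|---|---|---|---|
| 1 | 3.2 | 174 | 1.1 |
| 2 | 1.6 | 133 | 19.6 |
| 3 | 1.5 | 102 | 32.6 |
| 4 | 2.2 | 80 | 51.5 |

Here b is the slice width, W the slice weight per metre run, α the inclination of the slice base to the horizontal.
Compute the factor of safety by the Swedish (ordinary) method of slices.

FS = 1.31

Ordinary method of slices: FS = Σ[c'·Δl_i + (W_i cosα_i)·tanφ'] / Σ W_i sinα_i, with Δl_i = b_i / cosα_i.
Slice 1: Δl = 3.2/cos1.1° = 3.201 m; N'_1 = 174·cos1.1° = 174.0; c'Δl = 6.72; W sinα = 3.3
Slice 2: Δl = 1.6/cos19.6° = 1.698 m; N'_2 = 133·cos19.6° = 125.3; c'Δl = 3.57; W sinα = 44.6
Slice 3: Δl = 1.5/cos32.6° = 1.781 m; N'_3 = 102·cos32.6° = 85.9; c'Δl = 3.74; W sinα = 55.0
Slice 4: Δl = 2.2/cos51.5° = 3.534 m; N'_4 = 80·cos51.5° = 49.8; c'Δl = 7.42; W sinα = 62.6
Σc'Δl = 21.4 kN/m; ΣN' = 435.0 kN/m; ΣW sinα = 165.5 kN/m
Resisting = 21.4 + 435.0·tan24.1° = 21.4 + 194.6 = 216.0 kN/m
FS = 216.0 / 165.5 = 1.305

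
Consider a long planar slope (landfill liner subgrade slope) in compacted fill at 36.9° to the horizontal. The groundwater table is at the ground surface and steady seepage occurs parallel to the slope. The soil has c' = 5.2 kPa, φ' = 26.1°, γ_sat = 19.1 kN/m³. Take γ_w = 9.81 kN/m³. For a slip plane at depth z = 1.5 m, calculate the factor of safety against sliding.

With seepage parallel to the slope and the water table at the surface, the effective normal stress on the slip plane uses the buoyant unit weight γ' = γ_sat − γ_w while the driving shear stress uses γ_sat:
FS = [c' + γ' z cos²β tanφ'] / [γ_sat z sinβ cosβ]
γ' = 19.1 − 9.81 = 9.29 kN/m³
Numerator = 5.2 + 9.29·1.5·cos²36.9°·tan26.1° = 5.2 + 9.29·1.5·0.6395·0.4899 = 9.566 kPa
Denominator = 19.1·1.5·sin36.9°·cos36.9° = 19.1·1.5·0.6004·0.7997 = 13.756 kPa
FS = 9.566 / 13.756 = 0.695

FS = 0.70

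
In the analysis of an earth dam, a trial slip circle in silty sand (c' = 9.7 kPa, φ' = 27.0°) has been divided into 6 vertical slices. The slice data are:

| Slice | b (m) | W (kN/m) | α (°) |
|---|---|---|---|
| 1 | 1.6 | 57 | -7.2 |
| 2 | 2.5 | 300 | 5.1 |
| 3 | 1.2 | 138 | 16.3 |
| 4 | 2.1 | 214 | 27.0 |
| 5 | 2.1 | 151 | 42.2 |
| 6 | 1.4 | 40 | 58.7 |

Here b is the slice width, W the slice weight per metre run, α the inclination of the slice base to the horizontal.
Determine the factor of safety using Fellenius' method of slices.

Ordinary method of slices: FS = Σ[c'·Δl_i + (W_i cosα_i)·tanφ'] / Σ W_i sinα_i, with Δl_i = b_i / cosα_i.
Slice 1: Δl = 1.6/cos(-7.2°) = 1.613 m; N'_1 = 57·cos(-7.2°) = 56.6; c'Δl = 15.64; W sinα = -7.1
Slice 2: Δl = 2.5/cos5.1° = 2.510 m; N'_2 = 300·cos5.1° = 298.8; c'Δl = 24.35; W sinα = 26.7
Slice 3: Δl = 1.2/cos16.3° = 1.250 m; N'_3 = 138·cos16.3° = 132.5; c'Δl = 12.13; W sinα = 38.7
Slice 4: Δl = 2.1/cos27.0° = 2.357 m; N'_4 = 214·cos27.0° = 190.7; c'Δl = 22.86; W sinα = 97.2
Slice 5: Δl = 2.1/cos42.2° = 2.835 m; N'_5 = 151·cos42.2° = 111.9; c'Δl = 27.50; W sinα = 101.4
Slice 6: Δl = 1.4/cos58.7° = 2.695 m; N'_6 = 40·cos58.7° = 20.8; c'Δl = 26.14; W sinα = 34.2
Σc'Δl = 128.6 kN/m; ΣN' = 811.1 kN/m; ΣW sinα = 291.0 kN/m
Resisting = 128.6 + 811.1·tan27.0° = 128.6 + 413.3 = 541.9 kN/m
FS = 541.9 / 291.0 = 1.862

FS = 1.86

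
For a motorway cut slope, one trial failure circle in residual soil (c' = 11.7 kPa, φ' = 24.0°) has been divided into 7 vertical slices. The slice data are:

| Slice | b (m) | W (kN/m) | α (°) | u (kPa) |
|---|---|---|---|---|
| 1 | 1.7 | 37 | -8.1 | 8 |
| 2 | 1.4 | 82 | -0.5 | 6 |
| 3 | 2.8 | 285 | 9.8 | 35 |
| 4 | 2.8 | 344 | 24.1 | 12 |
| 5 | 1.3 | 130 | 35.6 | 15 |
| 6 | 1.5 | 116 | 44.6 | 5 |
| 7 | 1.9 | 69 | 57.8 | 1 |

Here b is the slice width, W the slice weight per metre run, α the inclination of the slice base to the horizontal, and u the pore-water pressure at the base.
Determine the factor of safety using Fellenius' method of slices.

Ordinary method of slices: FS = Σ[c'·Δl_i + (W_i cosα_i − u_i·Δl_i)·tanφ'] / Σ W_i sinα_i, with Δl_i = b_i / cosα_i.
Slice 1: Δl = 1.7/cos(-8.1°) = 1.717 m; N'_1 = 37·cos(-8.1°) − 8·1.717 = 22.9; c'Δl = 20.09; W sinα = -5.2
Slice 2: Δl = 1.4/cos(-0.5°) = 1.400 m; N'_2 = 82·cos(-0.5°) − 6·1.400 = 73.6; c'Δl = 16.38; W sinα = -0.7
Slice 3: Δl = 2.8/cos9.8° = 2.841 m; N'_3 = 285·cos9.8° − 35·2.841 = 181.4; c'Δl = 33.25; W sinα = 48.5
Slice 4: Δl = 2.8/cos24.1° = 3.067 m; N'_4 = 344·cos24.1° − 12·3.067 = 277.2; c'Δl = 35.89; W sinα = 140.5
Slice 5: Δl = 1.3/cos35.6° = 1.599 m; N'_5 = 130·cos35.6° − 15·1.599 = 81.7; c'Δl = 18.71; W sinα = 75.7
Slice 6: Δl = 1.5/cos44.6° = 2.107 m; N'_6 = 116·cos44.6° − 5·2.107 = 72.1; c'Δl = 24.65; W sinα = 81.4
Slice 7: Δl = 1.9/cos57.8° = 3.566 m; N'_7 = 69·cos57.8° − 1·3.566 = 33.2; c'Δl = 41.72; W sinα = 58.4
Σc'Δl = 190.7 kN/m; ΣN' = 742.1 kN/m; ΣW sinα = 398.6 kN/m
Resisting = 190.7 + 742.1·tan24.0° = 190.7 + 330.4 = 521.1 kN/m
FS = 521.1 / 398.6 = 1.307

FS = 1.31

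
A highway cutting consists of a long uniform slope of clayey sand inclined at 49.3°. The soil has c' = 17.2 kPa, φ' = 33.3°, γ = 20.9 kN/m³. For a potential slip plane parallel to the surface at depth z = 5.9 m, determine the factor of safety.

FS = 0.85

For an infinite slope with a slip plane parallel to the surface (no pore pressure): FS = [c' + γz cos²β tanφ'] / [γz sinβ cosβ].
γz = 20.9·5.9 = 123.31 kN/m²
Numerator = 17.2 + 123.31·cos²49.3°·tan33.3° = 17.2 + 123.31·0.4252·0.6569 = 51.644 kPa
Denominator = 123.31·sin49.3°·cos49.3° = 123.31·0.7581·0.6521 = 60.962 kPa
FS = 51.644 / 60.962 = 0.847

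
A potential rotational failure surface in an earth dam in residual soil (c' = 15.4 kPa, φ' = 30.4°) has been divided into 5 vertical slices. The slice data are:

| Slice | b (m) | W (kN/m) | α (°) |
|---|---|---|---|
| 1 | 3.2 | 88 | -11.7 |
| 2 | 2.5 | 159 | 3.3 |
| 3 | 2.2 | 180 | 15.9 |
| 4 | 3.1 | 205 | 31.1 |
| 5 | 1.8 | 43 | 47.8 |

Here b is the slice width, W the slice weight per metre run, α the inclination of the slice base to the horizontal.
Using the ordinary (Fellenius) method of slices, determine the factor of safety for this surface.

Ordinary method of slices: FS = Σ[c'·Δl_i + (W_i cosα_i)·tanφ'] / Σ W_i sinα_i, with Δl_i = b_i / cosα_i.
Slice 1: Δl = 3.2/cos(-11.7°) = 3.268 m; N'_1 = 88·cos(-11.7°) = 86.2; c'Δl = 50.33; W sinα = -17.8
Slice 2: Δl = 2.5/cos3.3° = 2.504 m; N'_2 = 159·cos3.3° = 158.7; c'Δl = 38.56; W sinα = 9.2
Slice 3: Δl = 2.2/cos15.9° = 2.288 m; N'_3 = 180·cos15.9° = 173.1; c'Δl = 35.23; W sinα = 49.3
Slice 4: Δl = 3.1/cos31.1° = 3.620 m; N'_4 = 205·cos31.1° = 175.5; c'Δl = 55.75; W sinα = 105.9
Slice 5: Δl = 1.8/cos47.8° = 2.680 m; N'_5 = 43·cos47.8° = 28.9; c'Δl = 41.27; W sinα = 31.9
Σc'Δl = 221.1 kN/m; ΣN' = 622.4 kN/m; ΣW sinα = 178.4 kN/m
Resisting = 221.1 + 622.4·tan30.4° = 221.1 + 365.2 = 586.3 kN/m
FS = 586.3 / 178.4 = 3.287

FS = 3.29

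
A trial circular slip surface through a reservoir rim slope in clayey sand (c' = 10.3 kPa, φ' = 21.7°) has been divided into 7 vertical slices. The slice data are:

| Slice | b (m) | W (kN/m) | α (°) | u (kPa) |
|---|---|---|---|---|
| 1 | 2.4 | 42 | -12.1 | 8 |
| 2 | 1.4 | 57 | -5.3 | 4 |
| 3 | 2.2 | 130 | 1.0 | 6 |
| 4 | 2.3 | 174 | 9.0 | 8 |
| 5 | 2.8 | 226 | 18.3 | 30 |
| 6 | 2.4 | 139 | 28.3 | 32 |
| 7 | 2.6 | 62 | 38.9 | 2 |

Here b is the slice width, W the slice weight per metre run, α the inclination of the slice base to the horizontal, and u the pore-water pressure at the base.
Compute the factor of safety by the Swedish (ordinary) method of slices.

FS = 2.07

Ordinary method of slices: FS = Σ[c'·Δl_i + (W_i cosα_i − u_i·Δl_i)·tanφ'] / Σ W_i sinα_i, with Δl_i = b_i / cosα_i.
Slice 1: Δl = 2.4/cos(-12.1°) = 2.455 m; N'_1 = 42·cos(-12.1°) − 8·2.455 = 21.4; c'Δl = 25.28; W sinα = -8.8
Slice 2: Δl = 1.4/cos(-5.3°) = 1.406 m; N'_2 = 57·cos(-5.3°) − 4·1.406 = 51.1; c'Δl = 14.48; W sinα = -5.3
Slice 3: Δl = 2.2/cos1.0° = 2.200 m; N'_3 = 130·cos1.0° − 6·2.200 = 116.8; c'Δl = 22.66; W sinα = 2.3
Slice 4: Δl = 2.3/cos9.0° = 2.329 m; N'_4 = 174·cos9.0° − 8·2.329 = 153.2; c'Δl = 23.99; W sinα = 27.2
Slice 5: Δl = 2.8/cos18.3° = 2.949 m; N'_5 = 226·cos18.3° − 30·2.949 = 126.1; c'Δl = 30.38; W sinα = 71.0
Slice 6: Δl = 2.4/cos28.3° = 2.726 m; N'_6 = 139·cos28.3° − 32·2.726 = 35.2; c'Δl = 28.08; W sinα = 65.9
Slice 7: Δl = 2.6/cos38.9° = 3.341 m; N'_7 = 62·cos38.9° − 2·3.341 = 41.6; c'Δl = 34.41; W sinα = 38.9
Σc'Δl = 179.3 kN/m; ΣN' = 545.4 kN/m; ΣW sinα = 191.2 kN/m
Resisting = 179.3 + 545.4·tan21.7° = 179.3 + 217.0 = 396.3 kN/m
FS = 396.3 / 191.2 = 2.073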